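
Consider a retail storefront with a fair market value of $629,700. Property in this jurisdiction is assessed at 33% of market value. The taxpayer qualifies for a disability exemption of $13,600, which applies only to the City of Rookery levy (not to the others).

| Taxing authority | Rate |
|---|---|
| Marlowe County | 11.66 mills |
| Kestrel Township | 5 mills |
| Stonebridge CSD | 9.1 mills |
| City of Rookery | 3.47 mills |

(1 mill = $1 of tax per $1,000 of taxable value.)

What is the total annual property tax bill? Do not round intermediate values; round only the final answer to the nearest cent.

Assessed value = $629,700 × 0.33 = $207,801
Marlowe County: $207,801 × 0.01166 = $2,422.95966
Kestrel Township: $207,801 × 0.005 = $1,039.005
Stonebridge CSD: $207,801 × 0.0091 = $1,890.9891
City of Rookery: ($207,801 − $13,600) × 0.00347 = $194,201 × 0.00347 = $673.87747
Total = $6,026.83123

$6,026.83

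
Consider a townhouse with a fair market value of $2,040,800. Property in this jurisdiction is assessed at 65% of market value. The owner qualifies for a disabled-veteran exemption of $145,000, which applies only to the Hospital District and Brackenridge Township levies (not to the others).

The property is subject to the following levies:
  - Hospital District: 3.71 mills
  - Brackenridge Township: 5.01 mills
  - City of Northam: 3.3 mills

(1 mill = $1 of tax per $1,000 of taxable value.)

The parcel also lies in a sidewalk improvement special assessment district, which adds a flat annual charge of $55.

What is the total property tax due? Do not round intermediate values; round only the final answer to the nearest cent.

$14,735.37

Assessed value = $2,040,800 × 0.65 = $1,326,520
Hospital District: ($1,326,520 − $145,000) × 0.00371 = $1,181,520 × 0.00371 = $4,383.4392
Brackenridge Township: ($1,326,520 − $145,000) × 0.00501 = $1,181,520 × 0.00501 = $5,919.4152
City of Northam: $1,326,520 × 0.0033 = $4,377.516
Levies subtotal = $14,680.3704
Total = $14,680.3704 + $55 = $14,735.3704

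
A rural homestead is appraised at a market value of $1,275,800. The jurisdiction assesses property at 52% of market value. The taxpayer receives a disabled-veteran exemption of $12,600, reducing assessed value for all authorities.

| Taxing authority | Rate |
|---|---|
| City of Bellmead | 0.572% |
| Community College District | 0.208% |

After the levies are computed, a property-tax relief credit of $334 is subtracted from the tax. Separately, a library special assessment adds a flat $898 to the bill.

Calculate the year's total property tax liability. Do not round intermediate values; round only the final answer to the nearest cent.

$5,640.36

Assessed value = $1,275,800 × 0.52 = $663,416
Taxable value = $663,416 − $12,600 = $650,816
City of Bellmead: $650,816 × 0.00572 = $3,722.66752
Community College District: $650,816 × 0.00208 = $1,353.69728
Levies subtotal = $5,076.3648
After credit = $5,076.3648 − $334 = $4,742.3648
Total = $4,742.3648 + $898 = $5,640.3648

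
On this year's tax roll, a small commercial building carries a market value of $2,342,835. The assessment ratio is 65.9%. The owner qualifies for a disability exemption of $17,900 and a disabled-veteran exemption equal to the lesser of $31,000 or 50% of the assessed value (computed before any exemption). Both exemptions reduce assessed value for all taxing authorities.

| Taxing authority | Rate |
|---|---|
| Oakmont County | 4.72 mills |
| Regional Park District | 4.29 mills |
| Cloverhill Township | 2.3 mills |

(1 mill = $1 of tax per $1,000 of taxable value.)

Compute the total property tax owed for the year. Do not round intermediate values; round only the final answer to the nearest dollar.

$16,909

Assessed value = $2,342,835 × 0.659 = $1,543,928.265
Disabled-veteran exemption = min($31,000, 50% × $1,543,928.265) = min($31,000, $771,964.1325) = $31,000 (dollar cap binds)
Taxable value = $1,543,928.265 − $17,900 − $31,000 = $1,495,028.265
Oakmont County: $1,495,028.265 × 0.00472 = $7,056.5334108
Regional Park District: $1,495,028.265 × 0.00429 = $6,413.67125685
Cloverhill Township: $1,495,028.265 × 0.0023 = $3,438.5650095
Total = $16,908.76967715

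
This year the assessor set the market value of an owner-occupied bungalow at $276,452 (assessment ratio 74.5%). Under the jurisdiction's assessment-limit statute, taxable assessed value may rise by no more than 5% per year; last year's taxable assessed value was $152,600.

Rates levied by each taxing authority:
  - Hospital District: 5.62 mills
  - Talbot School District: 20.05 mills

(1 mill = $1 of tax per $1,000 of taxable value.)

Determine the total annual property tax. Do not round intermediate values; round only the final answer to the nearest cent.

Uncapped assessed value = $276,452 × 0.745 = $205,956.74
Cap limit = $152,600 × 1.05 = $160,230
Taxable assessed value = min($205,956.74, $160,230) = $160,230 (cap binds)
Hospital District: $160,230 × 0.00562 = $900.4926
Talbot School District: $160,230 × 0.02005 = $3,212.6115
Total = $4,113.1041

$4,113.10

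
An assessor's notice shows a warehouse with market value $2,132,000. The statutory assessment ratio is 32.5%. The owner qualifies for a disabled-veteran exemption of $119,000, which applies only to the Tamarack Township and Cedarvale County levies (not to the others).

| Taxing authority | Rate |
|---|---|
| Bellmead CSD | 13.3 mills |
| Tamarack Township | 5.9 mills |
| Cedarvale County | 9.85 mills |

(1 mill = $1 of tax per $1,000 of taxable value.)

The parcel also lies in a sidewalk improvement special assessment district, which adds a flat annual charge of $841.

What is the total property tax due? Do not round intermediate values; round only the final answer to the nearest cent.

$19,095.50

Assessed value = $2,132,000 × 0.325 = $692,900
Bellmead CSD: $692,900 × 0.0133 = $9,215.57
Tamarack Township: ($692,900 − $119,000) × 0.0059 = $573,900 × 0.0059 = $3,386.01
Cedarvale County: ($692,900 − $119,000) × 0.00985 = $573,900 × 0.00985 = $5,652.915
Levies subtotal = $18,254.495
Total = $18,254.495 + $841 = $19,095.495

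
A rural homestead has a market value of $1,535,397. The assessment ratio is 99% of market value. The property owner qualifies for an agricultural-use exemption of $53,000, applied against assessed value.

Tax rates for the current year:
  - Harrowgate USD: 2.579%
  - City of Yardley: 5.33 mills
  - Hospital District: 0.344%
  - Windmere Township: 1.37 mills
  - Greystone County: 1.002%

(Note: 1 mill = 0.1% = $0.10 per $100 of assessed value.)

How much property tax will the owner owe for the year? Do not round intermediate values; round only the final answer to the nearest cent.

$67,410.63

Assessed value = $1,535,397 × 0.99 = $1,520,043.03
Taxable value = $1,520,043.03 − $53,000 = $1,467,043.03
Harrowgate USD: $1,467,043.03 × 0.02579 = $37,835.0397437
City of Yardley: $1,467,043.03 × 0.00533 = $7,819.3393499
Hospital District: $1,467,043.03 × 0.00344 = $5,046.6280232
Windmere Township: $1,467,043.03 × 0.00137 = $2,009.8489511
Greystone County: $1,467,043.03 × 0.01002 = $14,699.7711606
Total = $67,410.6272285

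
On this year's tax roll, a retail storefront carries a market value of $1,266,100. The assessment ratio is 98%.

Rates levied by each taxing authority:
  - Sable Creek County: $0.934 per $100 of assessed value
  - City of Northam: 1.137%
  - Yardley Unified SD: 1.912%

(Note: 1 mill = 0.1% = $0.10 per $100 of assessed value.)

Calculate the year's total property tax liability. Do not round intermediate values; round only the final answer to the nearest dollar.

Assessed value = $1,266,100 × 0.98 = $1,240,778
Sable Creek County: $1,240,778 × 0.00934 = $11,588.86652
City of Northam: $1,240,778 × 0.01137 = $14,107.64586
Yardley Unified SD: $1,240,778 × 0.01912 = $23,723.67536
Total = $49,420.18774

$49,420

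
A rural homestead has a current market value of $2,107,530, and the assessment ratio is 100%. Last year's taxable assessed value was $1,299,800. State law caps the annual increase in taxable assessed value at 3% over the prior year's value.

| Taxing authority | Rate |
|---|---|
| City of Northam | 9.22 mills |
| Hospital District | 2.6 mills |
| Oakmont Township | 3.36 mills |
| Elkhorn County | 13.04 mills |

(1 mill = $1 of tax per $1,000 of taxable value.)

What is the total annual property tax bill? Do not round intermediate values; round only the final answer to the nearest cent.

Uncapped assessed value = $2,107,530 × 1 = $2,107,530
Cap limit = $1,299,800 × 1.03 = $1,338,794
Taxable assessed value = min($2,107,530, $1,338,794) = $1,338,794 (cap binds)
City of Northam: $1,338,794 × 0.00922 = $12,343.68068
Hospital District: $1,338,794 × 0.0026 = $3,480.8644
Oakmont Township: $1,338,794 × 0.00336 = $4,498.34784
Elkhorn County: $1,338,794 × 0.01304 = $17,457.87376
Total = $37,780.76668

$37,780.77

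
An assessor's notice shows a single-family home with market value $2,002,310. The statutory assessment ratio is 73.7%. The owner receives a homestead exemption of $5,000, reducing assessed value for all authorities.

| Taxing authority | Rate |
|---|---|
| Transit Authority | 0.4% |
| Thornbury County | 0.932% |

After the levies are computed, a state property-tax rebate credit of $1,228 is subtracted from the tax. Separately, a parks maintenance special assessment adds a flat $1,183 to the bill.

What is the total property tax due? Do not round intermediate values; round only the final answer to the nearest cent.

Assessed value = $2,002,310 × 0.737 = $1,475,702.47
Taxable value = $1,475,702.47 − $5,000 = $1,470,702.47
Transit Authority: $1,470,702.47 × 0.004 = $5,882.80988
Thornbury County: $1,470,702.47 × 0.00932 = $13,706.9470204
Levies subtotal = $19,589.7569004
After credit = $19,589.7569004 − $1,228 = $18,361.7569004
Total = $18,361.7569004 + $1,183 = $19,544.7569004

$19,544.76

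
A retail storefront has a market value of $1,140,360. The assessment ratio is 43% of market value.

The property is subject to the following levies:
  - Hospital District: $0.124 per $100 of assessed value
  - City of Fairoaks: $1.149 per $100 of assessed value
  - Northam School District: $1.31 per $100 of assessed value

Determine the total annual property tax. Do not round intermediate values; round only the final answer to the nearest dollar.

$12,666

Assessed value = $1,140,360 × 0.43 = $490,354.8
Hospital District: $490,354.8 × 0.00124 = $608.039952
City of Fairoaks: $490,354.8 × 0.01149 = $5,634.176652
Northam School District: $490,354.8 × 0.0131 = $6,423.64788
Total = $608.039952 + $5,634.176652 + $6,423.64788 = $12,665.864484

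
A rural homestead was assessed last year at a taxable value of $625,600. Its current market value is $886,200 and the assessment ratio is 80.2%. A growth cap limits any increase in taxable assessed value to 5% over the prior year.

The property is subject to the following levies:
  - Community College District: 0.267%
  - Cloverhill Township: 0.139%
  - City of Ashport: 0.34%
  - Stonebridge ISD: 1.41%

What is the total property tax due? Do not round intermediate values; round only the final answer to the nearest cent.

$14,162.33

Uncapped assessed value = $886,200 × 0.802 = $710,732.4
Cap limit = $625,600 × 1.05 = $656,880
Taxable assessed value = min($710,732.4, $656,880) = $656,880 (cap binds)
Community College District: $656,880 × 0.00267 = $1,753.8696
Cloverhill Township: $656,880 × 0.00139 = $913.0632
City of Ashport: $656,880 × 0.0034 = $2,233.392
Stonebridge ISD: $656,880 × 0.0141 = $9,262.008
Total = $14,162.3328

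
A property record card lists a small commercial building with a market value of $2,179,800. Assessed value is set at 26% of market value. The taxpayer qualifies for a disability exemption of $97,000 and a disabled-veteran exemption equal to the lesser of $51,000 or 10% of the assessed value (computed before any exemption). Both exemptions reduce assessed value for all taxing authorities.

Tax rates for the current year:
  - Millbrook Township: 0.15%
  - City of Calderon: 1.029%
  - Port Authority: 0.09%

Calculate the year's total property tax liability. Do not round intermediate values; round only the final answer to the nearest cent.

$5,313.91

Assessed value = $2,179,800 × 0.26 = $566,748
Disabled-veteran exemption = min($51,000, 10% × $566,748) = min($51,000, $56,674.8) = $51,000 (dollar cap binds)
Taxable value = $566,748 − $97,000 − $51,000 = $418,748
Millbrook Township: $418,748 × 0.0015 = $628.122
City of Calderon: $418,748 × 0.01029 = $4,308.91692
Port Authority: $418,748 × 0.0009 = $376.8732
Total = $5,313.91212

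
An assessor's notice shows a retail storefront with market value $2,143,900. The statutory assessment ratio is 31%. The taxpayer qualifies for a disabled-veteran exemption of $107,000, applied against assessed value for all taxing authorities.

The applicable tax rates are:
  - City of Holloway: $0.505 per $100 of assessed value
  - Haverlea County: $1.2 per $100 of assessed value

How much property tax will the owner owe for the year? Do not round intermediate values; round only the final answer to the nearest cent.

Assessed value = $2,143,900 × 0.31 = $664,609
Taxable value = $664,609 − $107,000 = $557,609
City of Holloway: $557,609 × 0.00505 = $2,815.92545
Haverlea County: $557,609 × 0.012 = $6,691.308
Total = $2,815.92545 + $6,691.308 = $9,507.23345

$9,507.23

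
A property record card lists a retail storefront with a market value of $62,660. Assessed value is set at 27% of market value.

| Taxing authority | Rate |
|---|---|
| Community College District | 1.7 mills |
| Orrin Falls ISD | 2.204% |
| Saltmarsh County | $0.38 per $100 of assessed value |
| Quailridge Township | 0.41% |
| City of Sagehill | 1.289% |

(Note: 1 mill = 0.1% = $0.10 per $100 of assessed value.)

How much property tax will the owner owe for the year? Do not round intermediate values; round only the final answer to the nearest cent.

Assessed value = $62,660 × 0.27 = $16,918.2
Community College District: $16,918.2 × 0.0017 = $28.76094
Orrin Falls ISD: $16,918.2 × 0.02204 = $372.877128
Saltmarsh County: $16,918.2 × 0.0038 = $64.28916
Quailridge Township: $16,918.2 × 0.0041 = $69.36462
City of Sagehill: $16,918.2 × 0.01289 = $218.075598
Total = $753.367446

$753.37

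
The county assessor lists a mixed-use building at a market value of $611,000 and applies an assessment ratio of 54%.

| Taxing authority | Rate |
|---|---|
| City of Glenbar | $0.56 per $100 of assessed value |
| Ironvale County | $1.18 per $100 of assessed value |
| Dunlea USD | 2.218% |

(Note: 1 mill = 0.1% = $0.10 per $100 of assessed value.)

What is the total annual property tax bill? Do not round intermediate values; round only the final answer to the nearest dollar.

$13,059

Assessed value = $611,000 × 0.54 = $329,940
City of Glenbar: $329,940 × 0.0056 = $1,847.664
Ironvale County: $329,940 × 0.0118 = $3,893.292
Dunlea USD: $329,940 × 0.02218 = $7,318.0692
Total = $13,059.0252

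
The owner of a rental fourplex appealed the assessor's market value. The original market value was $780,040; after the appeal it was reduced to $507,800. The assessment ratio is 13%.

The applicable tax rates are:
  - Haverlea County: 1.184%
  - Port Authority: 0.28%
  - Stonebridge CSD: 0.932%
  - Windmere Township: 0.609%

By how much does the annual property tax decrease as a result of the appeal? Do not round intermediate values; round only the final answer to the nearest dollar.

Old assessed value = $780,040 × 0.13 = $101,405.2
New assessed value = $507,800 × 0.13 = $66,014
Combined rate = 0.01184 + 0.0028 + 0.00932 + 0.00609 = 0.03005
Old tax = $101,405.2 × 0.03005 = $3,047.22626
New tax = $66,014 × 0.03005 = $1,983.7207
Reduction = $3,047.22626 − $1,983.7207 = $1,063.50556

$1,064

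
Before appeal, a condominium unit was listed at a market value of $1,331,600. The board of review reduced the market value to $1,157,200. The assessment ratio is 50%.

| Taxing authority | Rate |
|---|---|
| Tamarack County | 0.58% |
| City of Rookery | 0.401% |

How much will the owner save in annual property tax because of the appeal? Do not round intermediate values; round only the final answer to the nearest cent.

$855.43

Old assessed value = $1,331,600 × 0.5 = $665,800
New assessed value = $1,157,200 × 0.5 = $578,600
Combined rate = 0.0058 + 0.00401 = 0.00981
Old tax = $665,800 × 0.00981 = $6,531.498
New tax = $578,600 × 0.00981 = $5,676.066
Reduction = $6,531.498 − $5,676.066 = $855.432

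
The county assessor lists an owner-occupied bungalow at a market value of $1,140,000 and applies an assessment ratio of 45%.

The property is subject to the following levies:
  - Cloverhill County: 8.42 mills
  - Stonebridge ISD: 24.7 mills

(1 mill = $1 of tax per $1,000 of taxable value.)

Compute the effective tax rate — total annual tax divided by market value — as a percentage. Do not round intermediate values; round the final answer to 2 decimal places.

1.49%

Assessed value = $1,140,000 × 0.45 = $513,000
Cloverhill County: $513,000 × 0.00842 = $4,319.46
Stonebridge ISD: $513,000 × 0.0247 = $12,671.1
Total tax = $16,990.56
Effective rate = $16,990.56 ÷ $1,140,000 = 1.49% of market value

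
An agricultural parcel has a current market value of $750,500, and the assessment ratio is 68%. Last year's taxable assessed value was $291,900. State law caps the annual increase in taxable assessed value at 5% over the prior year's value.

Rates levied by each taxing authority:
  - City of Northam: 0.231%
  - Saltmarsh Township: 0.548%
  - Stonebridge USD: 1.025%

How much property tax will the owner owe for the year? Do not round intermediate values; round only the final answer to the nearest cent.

Uncapped assessed value = $750,500 × 0.68 = $510,340
Cap limit = $291,900 × 1.05 = $306,495
Taxable assessed value = min($510,340, $306,495) = $306,495 (cap binds)
City of Northam: $306,495 × 0.00231 = $708.00345
Saltmarsh Township: $306,495 × 0.00548 = $1,679.5926
Stonebridge USD: $306,495 × 0.01025 = $3,141.57375
Total = $5,529.1698

$5,529.17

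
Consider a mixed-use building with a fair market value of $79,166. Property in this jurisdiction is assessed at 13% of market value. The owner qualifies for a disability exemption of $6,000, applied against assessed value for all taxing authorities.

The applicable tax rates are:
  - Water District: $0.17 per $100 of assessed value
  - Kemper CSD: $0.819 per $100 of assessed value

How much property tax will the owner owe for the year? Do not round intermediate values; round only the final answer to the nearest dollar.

Assessed value = $79,166 × 0.13 = $10,291.58
Taxable value = $10,291.58 − $6,000 = $4,291.58
Water District: $4,291.58 × 0.0017 = $7.295686
Kemper CSD: $4,291.58 × 0.00819 = $35.1480402
Total = $7.295686 + $35.1480402 = $42.4437262

$42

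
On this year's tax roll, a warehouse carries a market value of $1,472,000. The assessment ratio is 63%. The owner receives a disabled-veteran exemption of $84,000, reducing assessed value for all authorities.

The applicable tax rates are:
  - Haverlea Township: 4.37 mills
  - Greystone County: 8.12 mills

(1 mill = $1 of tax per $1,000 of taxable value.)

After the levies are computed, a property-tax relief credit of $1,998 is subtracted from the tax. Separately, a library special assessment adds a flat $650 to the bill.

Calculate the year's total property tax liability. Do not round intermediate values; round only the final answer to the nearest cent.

Assessed value = $1,472,000 × 0.63 = $927,360
Taxable value = $927,360 − $84,000 = $843,360
Haverlea Township: $843,360 × 0.00437 = $3,685.4832
Greystone County: $843,360 × 0.00812 = $6,848.0832
Levies subtotal = $10,533.5664
After credit = $10,533.5664 − $1,998 = $8,535.5664
Total = $8,535.5664 + $650 = $9,185.5664

$9,185.57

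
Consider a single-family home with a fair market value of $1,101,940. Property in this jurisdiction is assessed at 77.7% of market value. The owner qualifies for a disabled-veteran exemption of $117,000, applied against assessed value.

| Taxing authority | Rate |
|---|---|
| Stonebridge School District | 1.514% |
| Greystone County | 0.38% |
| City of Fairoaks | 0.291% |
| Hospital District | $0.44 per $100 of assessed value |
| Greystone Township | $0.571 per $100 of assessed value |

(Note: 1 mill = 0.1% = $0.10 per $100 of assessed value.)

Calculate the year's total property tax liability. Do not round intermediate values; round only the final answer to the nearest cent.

Assessed value = $1,101,940 × 0.777 = $856,207.38
Taxable value = $856,207.38 − $117,000 = $739,207.38
Stonebridge School District: $739,207.38 × 0.01514 = $11,191.5997332
Greystone County: $739,207.38 × 0.0038 = $2,808.988044
City of Fairoaks: $739,207.38 × 0.00291 = $2,151.0934758
Hospital District: $739,207.38 × 0.0044 = $3,252.512472
Greystone Township: $739,207.38 × 0.00571 = $4,220.8741398
Total = $23,625.0678648

$23,625.07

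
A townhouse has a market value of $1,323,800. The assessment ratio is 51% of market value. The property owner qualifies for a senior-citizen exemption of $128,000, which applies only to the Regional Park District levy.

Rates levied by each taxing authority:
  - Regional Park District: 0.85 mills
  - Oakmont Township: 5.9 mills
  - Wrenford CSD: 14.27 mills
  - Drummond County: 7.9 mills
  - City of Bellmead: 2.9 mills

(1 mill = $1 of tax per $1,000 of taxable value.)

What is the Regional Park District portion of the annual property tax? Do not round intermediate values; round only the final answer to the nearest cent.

$465.07

Assessed value = $1,323,800 × 0.51 = $675,138
Regional Park District taxable value = $675,138 − $128,000 = $547,138
Regional Park District levy = $547,138 × 0.00085 = $465.0673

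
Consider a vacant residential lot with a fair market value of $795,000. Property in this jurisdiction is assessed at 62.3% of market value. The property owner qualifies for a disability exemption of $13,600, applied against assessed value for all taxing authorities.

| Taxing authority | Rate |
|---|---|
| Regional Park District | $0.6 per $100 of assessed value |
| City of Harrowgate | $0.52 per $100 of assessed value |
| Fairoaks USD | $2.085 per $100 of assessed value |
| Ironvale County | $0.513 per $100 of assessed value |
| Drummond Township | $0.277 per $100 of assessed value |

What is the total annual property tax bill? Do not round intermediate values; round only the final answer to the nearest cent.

Assessed value = $795,000 × 0.623 = $495,285
Taxable value = $495,285 − $13,600 = $481,685
Regional Park District: $481,685 × 0.006 = $2,890.11
City of Harrowgate: $481,685 × 0.0052 = $2,504.762
Fairoaks USD: $481,685 × 0.02085 = $10,043.13225
Ironvale County: $481,685 × 0.00513 = $2,471.04405
Drummond Township: $481,685 × 0.00277 = $1,334.26745
Total = $2,890.11 + $2,504.762 + $10,043.13225 + $2,471.04405 + $1,334.26745 = $19,243.31575

$19,243.32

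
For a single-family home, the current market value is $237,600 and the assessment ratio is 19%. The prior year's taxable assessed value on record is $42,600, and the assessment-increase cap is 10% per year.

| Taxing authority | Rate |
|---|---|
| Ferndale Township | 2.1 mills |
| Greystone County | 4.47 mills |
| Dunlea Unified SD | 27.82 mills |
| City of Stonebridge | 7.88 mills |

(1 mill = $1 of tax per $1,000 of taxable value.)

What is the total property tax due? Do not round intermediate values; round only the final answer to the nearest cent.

$1,908.24

Uncapped assessed value = $237,600 × 0.19 = $45,144
Cap limit = $42,600 × 1.1 = $46,860
Taxable assessed value = min($45,144, $46,860) = $45,144 (cap does not bind)
Ferndale Township: $45,144 × 0.0021 = $94.8024
Greystone County: $45,144 × 0.00447 = $201.79368
Dunlea Unified SD: $45,144 × 0.02782 = $1,255.90608
City of Stonebridge: $45,144 × 0.00788 = $355.73472
Total = $1,908.23688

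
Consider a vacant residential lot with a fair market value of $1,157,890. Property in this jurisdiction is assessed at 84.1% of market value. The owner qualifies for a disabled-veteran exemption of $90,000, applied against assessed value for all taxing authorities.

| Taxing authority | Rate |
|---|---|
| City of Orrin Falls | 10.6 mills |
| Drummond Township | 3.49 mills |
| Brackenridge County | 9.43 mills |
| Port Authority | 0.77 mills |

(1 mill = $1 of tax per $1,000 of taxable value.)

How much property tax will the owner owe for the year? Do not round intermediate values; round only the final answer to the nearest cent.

Assessed value = $1,157,890 × 0.841 = $973,785.49
Taxable value = $973,785.49 − $90,000 = $883,785.49
City of Orrin Falls: $883,785.49 × 0.0106 = $9,368.126194
Drummond Township: $883,785.49 × 0.00349 = $3,084.4113601
Brackenridge County: $883,785.49 × 0.00943 = $8,334.0971707
Port Authority: $883,785.49 × 0.00077 = $680.5148273
Total = $9,368.126194 + $3,084.4113601 + $8,334.0971707 + $680.5148273 = $21,467.1495521

$21,467.15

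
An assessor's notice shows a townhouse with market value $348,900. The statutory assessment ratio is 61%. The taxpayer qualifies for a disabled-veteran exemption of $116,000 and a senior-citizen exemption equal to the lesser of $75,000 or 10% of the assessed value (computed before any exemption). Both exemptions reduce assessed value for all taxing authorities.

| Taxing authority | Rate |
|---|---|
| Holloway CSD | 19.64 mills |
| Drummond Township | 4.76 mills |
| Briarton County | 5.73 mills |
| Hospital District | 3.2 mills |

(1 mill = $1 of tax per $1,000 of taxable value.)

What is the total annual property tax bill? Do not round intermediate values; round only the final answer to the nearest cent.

$2,517.95

Assessed value = $348,900 × 0.61 = $212,829
Senior-citizen exemption = min($75,000, 10% × $212,829) = min($75,000, $21,282.9) = $21,282.9 (percentage binds)
Taxable value = $212,829 − $116,000 − $21,282.9 = $75,546.1
Holloway CSD: $75,546.1 × 0.01964 = $1,483.725404
Drummond Township: $75,546.1 × 0.00476 = $359.599436
Briarton County: $75,546.1 × 0.00573 = $432.879153
Hospital District: $75,546.1 × 0.0032 = $241.74752
Total = $2,517.951513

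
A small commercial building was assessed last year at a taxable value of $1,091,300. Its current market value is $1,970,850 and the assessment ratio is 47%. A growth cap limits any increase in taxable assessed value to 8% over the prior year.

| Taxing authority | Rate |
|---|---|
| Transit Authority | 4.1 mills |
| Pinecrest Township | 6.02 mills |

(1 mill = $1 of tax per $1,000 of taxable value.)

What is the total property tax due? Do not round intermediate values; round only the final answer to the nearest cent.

$9,374.15

Uncapped assessed value = $1,970,850 × 0.47 = $926,299.5
Cap limit = $1,091,300 × 1.08 = $1,178,604
Taxable assessed value = min($926,299.5, $1,178,604) = $926,299.5 (cap does not bind)
Transit Authority: $926,299.5 × 0.0041 = $3,797.82795
Pinecrest Township: $926,299.5 × 0.00602 = $5,576.32299
Total = $9,374.15094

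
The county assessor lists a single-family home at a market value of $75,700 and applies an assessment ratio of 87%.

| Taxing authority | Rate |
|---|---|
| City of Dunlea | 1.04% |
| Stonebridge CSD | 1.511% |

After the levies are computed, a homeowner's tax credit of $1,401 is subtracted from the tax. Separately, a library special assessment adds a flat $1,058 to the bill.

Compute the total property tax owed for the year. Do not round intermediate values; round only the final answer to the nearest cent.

Assessed value = $75,700 × 0.87 = $65,859
City of Dunlea: $65,859 × 0.0104 = $684.9336
Stonebridge CSD: $65,859 × 0.01511 = $995.12949
Levies subtotal = $1,680.06309
After credit = $1,680.06309 − $1,401 = $279.06309
Total = $279.06309 + $1,058 = $1,337.06309

$1,337.06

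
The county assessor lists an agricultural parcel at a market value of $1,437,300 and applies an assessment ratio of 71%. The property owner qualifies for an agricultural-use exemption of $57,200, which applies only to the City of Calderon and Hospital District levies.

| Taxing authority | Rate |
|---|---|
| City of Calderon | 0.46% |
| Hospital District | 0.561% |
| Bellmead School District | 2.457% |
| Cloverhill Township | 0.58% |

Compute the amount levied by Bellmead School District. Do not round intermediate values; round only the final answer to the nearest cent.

Assessed value = $1,437,300 × 0.71 = $1,020,483
Bellmead School District taxable value = $1,020,483 (exemption does not apply)
Bellmead School District levy = $1,020,483 × 0.02457 = $25,073.26731

$25,073.27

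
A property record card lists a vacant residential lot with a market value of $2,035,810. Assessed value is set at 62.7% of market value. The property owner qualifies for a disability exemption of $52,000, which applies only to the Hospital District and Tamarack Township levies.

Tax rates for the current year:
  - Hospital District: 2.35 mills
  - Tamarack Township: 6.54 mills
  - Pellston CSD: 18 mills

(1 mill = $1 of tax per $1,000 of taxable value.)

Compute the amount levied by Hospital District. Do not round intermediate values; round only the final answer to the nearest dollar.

$2,877

Assessed value = $2,035,810 × 0.627 = $1,276,452.87
Hospital District taxable value = $1,276,452.87 − $52,000 = $1,224,452.87
Hospital District levy = $1,224,452.87 × 0.00235 = $2,877.4642445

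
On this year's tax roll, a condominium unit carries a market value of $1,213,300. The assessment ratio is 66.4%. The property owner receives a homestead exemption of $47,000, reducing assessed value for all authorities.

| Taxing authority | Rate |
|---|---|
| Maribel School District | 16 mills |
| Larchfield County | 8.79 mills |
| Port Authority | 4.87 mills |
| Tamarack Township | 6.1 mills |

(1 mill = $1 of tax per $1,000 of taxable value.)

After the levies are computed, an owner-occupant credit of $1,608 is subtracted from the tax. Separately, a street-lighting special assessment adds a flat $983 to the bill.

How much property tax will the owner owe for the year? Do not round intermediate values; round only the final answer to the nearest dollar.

$26,504

Assessed value = $1,213,300 × 0.664 = $805,631.2
Taxable value = $805,631.2 − $47,000 = $758,631.2
Maribel School District: $758,631.2 × 0.016 = $12,138.0992
Larchfield County: $758,631.2 × 0.00879 = $6,668.368248
Port Authority: $758,631.2 × 0.00487 = $3,694.533944
Tamarack Township: $758,631.2 × 0.0061 = $4,627.65032
Levies subtotal = $27,128.651712
After credit = $27,128.651712 − $1,608 = $25,520.651712
Total = $25,520.651712 + $983 = $26,503.651712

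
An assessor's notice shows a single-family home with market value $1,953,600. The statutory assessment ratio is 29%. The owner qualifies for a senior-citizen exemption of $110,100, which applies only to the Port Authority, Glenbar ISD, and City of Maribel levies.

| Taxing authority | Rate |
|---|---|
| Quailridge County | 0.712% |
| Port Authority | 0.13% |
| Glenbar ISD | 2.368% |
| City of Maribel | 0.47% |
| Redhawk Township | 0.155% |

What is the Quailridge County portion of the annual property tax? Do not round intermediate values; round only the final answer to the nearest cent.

Assessed value = $1,953,600 × 0.29 = $566,544
Quailridge County taxable value = $566,544 (exemption does not apply)
Quailridge County levy = $566,544 × 0.00712 = $4,033.79328

$4,033.79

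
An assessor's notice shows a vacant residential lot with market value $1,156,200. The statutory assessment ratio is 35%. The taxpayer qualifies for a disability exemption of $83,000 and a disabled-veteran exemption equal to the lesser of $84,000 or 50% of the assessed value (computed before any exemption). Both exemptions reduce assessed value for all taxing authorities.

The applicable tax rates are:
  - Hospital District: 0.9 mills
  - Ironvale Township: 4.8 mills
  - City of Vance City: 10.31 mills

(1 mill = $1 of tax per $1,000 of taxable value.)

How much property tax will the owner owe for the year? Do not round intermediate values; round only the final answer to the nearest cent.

Assessed value = $1,156,200 × 0.35 = $404,670
Disabled-veteran exemption = min($84,000, 50% × $404,670) = min($84,000, $202,335) = $84,000 (dollar cap binds)
Taxable value = $404,670 − $83,000 − $84,000 = $237,670
Hospital District: $237,670 × 0.0009 = $213.903
Ironvale Township: $237,670 × 0.0048 = $1,140.816
City of Vance City: $237,670 × 0.01031 = $2,450.3777
Total = $3,805.0967

$3,805.10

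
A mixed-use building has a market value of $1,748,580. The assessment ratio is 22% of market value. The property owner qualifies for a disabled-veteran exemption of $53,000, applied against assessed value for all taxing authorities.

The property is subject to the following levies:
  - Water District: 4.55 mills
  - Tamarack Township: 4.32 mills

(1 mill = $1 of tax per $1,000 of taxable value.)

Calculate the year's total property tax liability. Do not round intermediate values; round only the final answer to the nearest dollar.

$2,942

Assessed value = $1,748,580 × 0.22 = $384,687.6
Taxable value = $384,687.6 − $53,000 = $331,687.6
Water District: $331,687.6 × 0.00455 = $1,509.17858
Tamarack Township: $331,687.6 × 0.00432 = $1,432.890432
Total = $1,509.17858 + $1,432.890432 = $2,942.069012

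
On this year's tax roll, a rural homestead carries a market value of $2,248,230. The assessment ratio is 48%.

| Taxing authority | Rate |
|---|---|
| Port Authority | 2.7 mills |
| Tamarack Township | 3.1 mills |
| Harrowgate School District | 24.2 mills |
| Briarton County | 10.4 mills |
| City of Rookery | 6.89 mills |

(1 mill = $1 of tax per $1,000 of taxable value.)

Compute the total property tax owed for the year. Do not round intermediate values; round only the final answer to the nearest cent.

Assessed value = $2,248,230 × 0.48 = $1,079,150.4
Port Authority: $1,079,150.4 × 0.0027 = $2,913.70608
Tamarack Township: $1,079,150.4 × 0.0031 = $3,345.36624
Harrowgate School District: $1,079,150.4 × 0.0242 = $26,115.43968
Briarton County: $1,079,150.4 × 0.0104 = $11,223.16416
City of Rookery: $1,079,150.4 × 0.00689 = $7,435.346256
Total = $2,913.70608 + $3,345.36624 + $26,115.43968 + $11,223.16416 + $7,435.346256 = $51,033.022416

$51,033.02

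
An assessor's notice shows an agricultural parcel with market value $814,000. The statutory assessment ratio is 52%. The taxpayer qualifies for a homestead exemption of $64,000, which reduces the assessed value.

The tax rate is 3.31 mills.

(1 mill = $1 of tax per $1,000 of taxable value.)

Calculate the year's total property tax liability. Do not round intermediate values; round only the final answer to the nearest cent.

Assessed value = $814,000 × 0.52 = $423,280
Taxable value = $423,280 − $64,000 = $359,280
Tax = $359,280 × 0.00331 = $1,189.2168

$1,189.22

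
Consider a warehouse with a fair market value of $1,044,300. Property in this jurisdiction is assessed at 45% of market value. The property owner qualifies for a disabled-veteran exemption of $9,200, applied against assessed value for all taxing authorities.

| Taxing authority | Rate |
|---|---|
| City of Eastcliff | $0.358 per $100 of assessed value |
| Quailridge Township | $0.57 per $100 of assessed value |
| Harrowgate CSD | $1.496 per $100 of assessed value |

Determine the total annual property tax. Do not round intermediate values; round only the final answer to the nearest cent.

$11,168.22

Assessed value = $1,044,300 × 0.45 = $469,935
Taxable value = $469,935 − $9,200 = $460,735
City of Eastcliff: $460,735 × 0.00358 = $1,649.4313
Quailridge Township: $460,735 × 0.0057 = $2,626.1895
Harrowgate CSD: $460,735 × 0.01496 = $6,892.5956
Total = $1,649.4313 + $2,626.1895 + $6,892.5956 = $11,168.2164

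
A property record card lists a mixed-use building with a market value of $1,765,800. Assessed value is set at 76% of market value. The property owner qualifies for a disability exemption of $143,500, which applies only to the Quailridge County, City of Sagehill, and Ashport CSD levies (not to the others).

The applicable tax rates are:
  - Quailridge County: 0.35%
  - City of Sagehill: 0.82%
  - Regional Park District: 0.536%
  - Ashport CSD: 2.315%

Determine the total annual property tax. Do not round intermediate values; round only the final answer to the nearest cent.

$48,961.17

Assessed value = $1,765,800 × 0.76 = $1,342,008
Quailridge County: ($1,342,008 − $143,500) × 0.0035 = $1,198,508 × 0.0035 = $4,194.778
City of Sagehill: ($1,342,008 − $143,500) × 0.0082 = $1,198,508 × 0.0082 = $9,827.7656
Regional Park District: $1,342,008 × 0.00536 = $7,193.16288
Ashport CSD: ($1,342,008 − $143,500) × 0.02315 = $1,198,508 × 0.02315 = $27,745.4602
Total = $48,961.16668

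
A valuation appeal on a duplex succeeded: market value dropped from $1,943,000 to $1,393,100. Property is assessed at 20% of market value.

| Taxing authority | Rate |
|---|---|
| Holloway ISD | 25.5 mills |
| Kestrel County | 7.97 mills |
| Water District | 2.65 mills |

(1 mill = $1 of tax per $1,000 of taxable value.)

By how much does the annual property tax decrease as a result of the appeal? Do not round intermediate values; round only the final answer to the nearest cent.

$3,972.48

Old assessed value = $1,943,000 × 0.2 = $388,600
New assessed value = $1,393,100 × 0.2 = $278,620
Combined rate = 0.0255 + 0.00797 + 0.00265 = 0.03612
Old tax = $388,600 × 0.03612 = $14,036.232
New tax = $278,620 × 0.03612 = $10,063.7544
Reduction = $14,036.232 − $10,063.7544 = $3,972.4776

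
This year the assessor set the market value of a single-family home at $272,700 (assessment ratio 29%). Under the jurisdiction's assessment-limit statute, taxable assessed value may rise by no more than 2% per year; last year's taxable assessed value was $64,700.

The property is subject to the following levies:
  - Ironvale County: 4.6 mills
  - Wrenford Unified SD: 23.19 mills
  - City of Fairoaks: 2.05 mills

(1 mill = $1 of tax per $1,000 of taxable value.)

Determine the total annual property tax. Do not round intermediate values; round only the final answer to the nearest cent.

Uncapped assessed value = $272,700 × 0.29 = $79,083
Cap limit = $64,700 × 1.02 = $65,994
Taxable assessed value = min($79,083, $65,994) = $65,994 (cap binds)
Ironvale County: $65,994 × 0.0046 = $303.5724
Wrenford Unified SD: $65,994 × 0.02319 = $1,530.40086
City of Fairoaks: $65,994 × 0.00205 = $135.2877
Total = $1,969.26096

$1,969.26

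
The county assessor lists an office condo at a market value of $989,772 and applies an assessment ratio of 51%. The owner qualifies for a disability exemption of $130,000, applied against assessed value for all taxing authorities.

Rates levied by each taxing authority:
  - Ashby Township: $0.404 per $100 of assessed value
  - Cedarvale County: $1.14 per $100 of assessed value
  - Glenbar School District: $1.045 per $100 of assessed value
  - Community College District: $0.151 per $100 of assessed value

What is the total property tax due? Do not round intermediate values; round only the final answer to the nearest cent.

Assessed value = $989,772 × 0.51 = $504,783.72
Taxable value = $504,783.72 − $130,000 = $374,783.72
Ashby Township: $374,783.72 × 0.00404 = $1,514.1262288
Cedarvale County: $374,783.72 × 0.0114 = $4,272.534408
Glenbar School District: $374,783.72 × 0.01045 = $3,916.489874
Community College District: $374,783.72 × 0.00151 = $565.9234172
Total = $1,514.1262288 + $4,272.534408 + $3,916.489874 + $565.9234172 = $10,269.073928

$10,269.07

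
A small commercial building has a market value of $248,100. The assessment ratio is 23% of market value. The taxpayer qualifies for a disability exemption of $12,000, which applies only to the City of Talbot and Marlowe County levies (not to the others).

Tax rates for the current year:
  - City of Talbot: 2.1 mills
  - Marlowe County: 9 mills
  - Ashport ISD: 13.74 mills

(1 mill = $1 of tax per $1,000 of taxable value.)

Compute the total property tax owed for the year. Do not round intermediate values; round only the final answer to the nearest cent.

Assessed value = $248,100 × 0.23 = $57,063
City of Talbot: ($57,063 − $12,000) × 0.0021 = $45,063 × 0.0021 = $94.6323
Marlowe County: ($57,063 − $12,000) × 0.009 = $45,063 × 0.009 = $405.567
Ashport ISD: $57,063 × 0.01374 = $784.04562
Total = $1,284.24492

$1,284.24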